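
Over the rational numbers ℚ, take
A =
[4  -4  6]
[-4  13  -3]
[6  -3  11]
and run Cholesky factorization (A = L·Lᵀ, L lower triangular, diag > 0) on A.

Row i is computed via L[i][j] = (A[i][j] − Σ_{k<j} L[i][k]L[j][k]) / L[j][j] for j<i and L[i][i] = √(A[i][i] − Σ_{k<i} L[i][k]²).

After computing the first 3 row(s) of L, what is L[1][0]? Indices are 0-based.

Step 1: L[0][0] = √(4) = 2.
  L[1][0] = (-4) / L[0][0] = -2.
Step 2: L[1][1] = √(9) = 3.
  L[2][0] = (6) / L[0][0] = 3.
  L[2][1] = (3) / L[1][1] = 1.
Step 3: L[2][2] = √(1) = 1.

L[1][0] = -2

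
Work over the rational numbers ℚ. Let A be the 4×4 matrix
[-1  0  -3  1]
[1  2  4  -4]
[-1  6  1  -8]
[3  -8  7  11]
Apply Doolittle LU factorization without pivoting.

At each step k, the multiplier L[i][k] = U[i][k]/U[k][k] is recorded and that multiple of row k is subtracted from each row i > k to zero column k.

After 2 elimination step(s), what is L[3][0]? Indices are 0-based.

L[3][0] = -3

[col 0] pivot -1
  R1 -= -1*R0 → (0, 2, 1, -3)  (L[1][0] := -1)
  R2 -= 1*R0 → (0, 6, 4, -9)  (L[2][0] := 1)
  R3 -= -3*R0 → (0, -8, -2, 14)  (L[3][0] := -3)
[col 1] pivot 2
  R2 -= 3*R1 → (0, 0, 1, 0)  (L[2][1] := 3)
  R3 -= -4*R1 → (0, 0, 2, 2)  (L[3][1] := -4)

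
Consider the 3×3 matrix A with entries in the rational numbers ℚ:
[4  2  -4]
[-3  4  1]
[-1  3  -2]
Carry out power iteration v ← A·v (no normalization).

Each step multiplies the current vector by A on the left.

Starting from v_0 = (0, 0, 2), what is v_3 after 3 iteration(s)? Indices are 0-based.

v_3 = (-80, 170, 52)

v_0 = (0, 0, 2).
v_1 = A·v_0 = (-8, 2, -4).
v_2 = A·v_1 = (-12, 28, 22).
v_3 = A·v_2 = (-80, 170, 52).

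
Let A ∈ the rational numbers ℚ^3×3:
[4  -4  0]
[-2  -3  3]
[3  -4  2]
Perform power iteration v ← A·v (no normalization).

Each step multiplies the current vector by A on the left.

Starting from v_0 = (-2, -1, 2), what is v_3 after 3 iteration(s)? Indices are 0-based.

v_0 = (-2, -1, 2).
v_1 = A·v_0 = (-4, 13, 2).
v_2 = A·v_1 = (-68, -25, -60).
v_3 = A·v_2 = (-172, 31, -224).

v_3 = (-172, 31, -224)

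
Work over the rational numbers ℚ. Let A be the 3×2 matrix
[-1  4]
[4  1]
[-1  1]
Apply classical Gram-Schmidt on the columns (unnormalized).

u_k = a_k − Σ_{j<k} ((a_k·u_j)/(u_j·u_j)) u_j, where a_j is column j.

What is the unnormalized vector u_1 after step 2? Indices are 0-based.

Step 1: u_0 = a_0 = (-1, 4, -1).
Step 2: u_1 = a_1 − (-1/18)·u_0 = (71/18, 11/9, 17/18).

u_1 = (71/18, 11/9, 17/18)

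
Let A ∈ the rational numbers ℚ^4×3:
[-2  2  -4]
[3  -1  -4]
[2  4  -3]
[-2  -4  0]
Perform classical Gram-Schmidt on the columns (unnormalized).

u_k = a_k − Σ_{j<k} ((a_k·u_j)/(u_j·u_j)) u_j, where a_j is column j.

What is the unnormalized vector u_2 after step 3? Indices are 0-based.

u_2 = (-343/87, -98/29, -163/174, -359/174)

Step 1: u_0 = a_0 = (-2, 3, 2, -2).
Step 2: u_1 = a_1 − (3/7)·u_0 = (20/7, -16/7, 22/7, -22/7).
Step 3: u_2 = a_2 − (-10/21)·u_0 − (-41/116)·u_1 = (-343/87, -98/29, -163/174, -359/174).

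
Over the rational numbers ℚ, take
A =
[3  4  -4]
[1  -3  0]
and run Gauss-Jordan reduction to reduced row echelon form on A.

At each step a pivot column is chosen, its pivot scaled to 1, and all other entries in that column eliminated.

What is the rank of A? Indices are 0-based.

rank = 2

pivot(0,0)=3: scale R0 → (1, 4/3, -4/3)
  clear (1,0): R1 −= (1)R0 → (0, -13/3, 4/3)
pivot(1,1)=-13/3: scale R1 → (0, 1, -4/13)
  clear (0,1): R0 −= (4/3)R1 → (1, 0, -12/13)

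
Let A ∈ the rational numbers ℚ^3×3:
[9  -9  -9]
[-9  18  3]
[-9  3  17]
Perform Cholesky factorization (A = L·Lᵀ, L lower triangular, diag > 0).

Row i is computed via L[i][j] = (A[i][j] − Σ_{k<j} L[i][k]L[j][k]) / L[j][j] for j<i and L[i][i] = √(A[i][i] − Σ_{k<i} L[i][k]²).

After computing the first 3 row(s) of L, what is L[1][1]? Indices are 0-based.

L[1][1] = 3

Step 1: L[0][0] = √(9) = 3.
  L[1][0] = (-9) / L[0][0] = -3.
Step 2: L[1][1] = √(9) = 3.
  L[2][0] = (-9) / L[0][0] = -3.
  L[2][1] = (-6) / L[1][1] = -2.
Step 3: L[2][2] = √(4) = 2.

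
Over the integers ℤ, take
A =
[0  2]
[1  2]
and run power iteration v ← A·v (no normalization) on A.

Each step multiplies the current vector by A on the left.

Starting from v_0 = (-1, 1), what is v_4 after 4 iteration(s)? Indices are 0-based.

v_0 = (-1, 1).
v_1 = A·v_0 = (2, 1).
v_2 = A·v_1 = (2, 4).
v_3 = A·v_2 = (8, 10).
v_4 = A·v_3 = (20, 28).

v_4 = (20, 28)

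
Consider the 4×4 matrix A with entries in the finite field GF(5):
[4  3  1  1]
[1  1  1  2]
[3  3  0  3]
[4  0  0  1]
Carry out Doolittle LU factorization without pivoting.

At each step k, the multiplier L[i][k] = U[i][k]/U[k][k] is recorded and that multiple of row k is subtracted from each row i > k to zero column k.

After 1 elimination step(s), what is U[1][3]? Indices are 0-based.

Step 1: pivot at (0,0) is 4.
  row1 ← row1 − (4)·row0  ⇒  L[1][0]=4, U row1=(0, 4, 2, 3)
  row2 ← row2 − (2)·row0  ⇒  L[2][0]=2, U row2=(0, 2, 3, 1)
  row3 ← row3 − (1)·row0  ⇒  L[3][0]=1, U row3=(0, 2, 4, 0)

U[1][3] = 3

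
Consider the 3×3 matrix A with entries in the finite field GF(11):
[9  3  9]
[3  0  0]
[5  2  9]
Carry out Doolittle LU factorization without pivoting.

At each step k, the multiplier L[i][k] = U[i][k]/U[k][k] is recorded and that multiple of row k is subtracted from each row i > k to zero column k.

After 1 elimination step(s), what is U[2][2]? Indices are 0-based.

[col 0] pivot 9
  R1 -= 4*R0 → (0, 10, 8)  (L[1][0] := 4)
  R2 -= 3*R0 → (0, 4, 4)  (L[2][0] := 3)

U[2][2] = 4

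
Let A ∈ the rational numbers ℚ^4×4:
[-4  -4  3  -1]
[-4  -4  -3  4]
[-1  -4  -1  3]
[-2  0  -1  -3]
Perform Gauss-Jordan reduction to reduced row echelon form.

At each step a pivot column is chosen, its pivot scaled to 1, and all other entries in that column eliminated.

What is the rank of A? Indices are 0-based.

rank = 4

step 1: normalize row 0 (÷-4) = (1, 1, -3/4, 1/4)
  row 1: subtract -4×row0 = (0, 0, -6, 5)
  row 2: subtract -1×row0 = (0, -3, -7/4, 13/4)
  row 3: subtract -2×row0 = (0, 2, -5/2, -5/2)
step 2: exchange rows 1,2
step 2: normalize row 1 (÷-3) = (0, 1, 7/12, -13/12)
  row 0: subtract 1×row1 = (1, 0, -4/3, 4/3)
  row 3: subtract 2×row1 = (0, 0, -11/3, -1/3)
step 3: normalize row 2 (÷-6) = (0, 0, 1, -5/6)
  row 0: subtract -4/3×row2 = (1, 0, 0, 2/9)
  row 1: subtract 7/12×row2 = (0, 1, 0, -43/72)
  row 3: subtract -11/3×row2 = (0, 0, 0, -61/18)
step 4: normalize row 3 (÷-61/18) = (0, 0, 0, 1)
  row 0: subtract 2/9×row3 = (1, 0, 0, 0)
  row 1: subtract -43/72×row3 = (0, 1, 0, 0)
  row 2: subtract -5/6×row3 = (0, 0, 1, 0)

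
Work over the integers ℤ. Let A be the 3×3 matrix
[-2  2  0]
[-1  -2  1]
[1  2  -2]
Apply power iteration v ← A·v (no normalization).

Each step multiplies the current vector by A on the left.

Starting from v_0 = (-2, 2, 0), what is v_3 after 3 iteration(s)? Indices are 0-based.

v_0 = (-2, 2, 0).
v_1 = A·v_0 = (8, -2, 2).
v_2 = A·v_1 = (-20, -2, 0).
v_3 = A·v_2 = (36, 24, -24).

v_3 = (36, 24, -24)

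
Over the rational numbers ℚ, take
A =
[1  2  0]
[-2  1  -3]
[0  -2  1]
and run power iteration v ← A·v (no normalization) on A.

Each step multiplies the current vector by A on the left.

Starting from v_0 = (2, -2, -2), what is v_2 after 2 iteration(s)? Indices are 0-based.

v_0 = (2, -2, -2).
v_1 = A·v_0 = (-2, 0, 2).
v_2 = A·v_1 = (-2, -2, 2).

v_2 = (-2, -2, 2)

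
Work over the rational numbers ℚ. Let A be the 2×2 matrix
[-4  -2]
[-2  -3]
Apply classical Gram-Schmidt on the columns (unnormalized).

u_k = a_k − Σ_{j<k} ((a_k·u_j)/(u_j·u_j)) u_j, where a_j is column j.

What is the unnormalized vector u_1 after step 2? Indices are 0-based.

Step 1: u_0 = a_0 = (-4, -2).
Step 2: u_1 = a_1 − (7/10)·u_0 = (4/5, -8/5).

u_1 = (4/5, -8/5)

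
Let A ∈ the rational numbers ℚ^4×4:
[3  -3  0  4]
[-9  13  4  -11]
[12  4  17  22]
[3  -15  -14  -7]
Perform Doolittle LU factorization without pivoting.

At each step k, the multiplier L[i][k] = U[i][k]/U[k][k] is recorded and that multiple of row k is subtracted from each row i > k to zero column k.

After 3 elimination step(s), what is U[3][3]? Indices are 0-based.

U[3][3] = -4

[col 0] pivot 3
  R1 -= -3*R0 → (0, 4, 4, 1)  (L[1][0] := -3)
  R2 -= 4*R0 → (0, 16, 17, 6)  (L[2][0] := 4)
  R3 -= 1*R0 → (0, -12, -14, -11)  (L[3][0] := 1)
[col 1] pivot 4
  R2 -= 4*R1 → (0, 0, 1, 2)  (L[2][1] := 4)
  R3 -= -3*R1 → (0, 0, -2, -8)  (L[3][1] := -3)
[col 2] pivot 1
  R3 -= -2*R2 → (0, 0, 0, -4)  (L[3][2] := -2)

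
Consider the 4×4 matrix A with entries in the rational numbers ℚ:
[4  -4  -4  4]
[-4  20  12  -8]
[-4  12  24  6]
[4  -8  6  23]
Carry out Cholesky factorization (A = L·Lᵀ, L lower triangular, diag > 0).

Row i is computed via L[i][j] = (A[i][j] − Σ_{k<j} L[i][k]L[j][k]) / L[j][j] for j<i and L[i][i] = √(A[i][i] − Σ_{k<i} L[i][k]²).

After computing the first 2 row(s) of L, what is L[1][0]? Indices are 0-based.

Step 1: L[0][0] = √(4) = 2.
  L[1][0] = (-4) / L[0][0] = -2.
Step 2: L[1][1] = √(16) = 4.

L[1][0] = -2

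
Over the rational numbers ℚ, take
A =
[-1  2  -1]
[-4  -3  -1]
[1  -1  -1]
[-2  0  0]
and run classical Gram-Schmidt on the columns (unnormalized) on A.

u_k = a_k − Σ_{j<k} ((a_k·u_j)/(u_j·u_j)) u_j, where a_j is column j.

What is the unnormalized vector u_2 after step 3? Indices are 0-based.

Step 1: u_0 = a_0 = (-1, -4, 1, -2).
Step 2: u_1 = a_1 − (9/22)·u_0 = (53/22, -15/11, -31/22, 9/11).
Step 3: u_2 = a_2 − (2/11)·u_0 − (8/227)·u_1 = (-205/227, -51/227, -257/227, 76/227).

u_2 = (-205/227, -51/227, -257/227, 76/227)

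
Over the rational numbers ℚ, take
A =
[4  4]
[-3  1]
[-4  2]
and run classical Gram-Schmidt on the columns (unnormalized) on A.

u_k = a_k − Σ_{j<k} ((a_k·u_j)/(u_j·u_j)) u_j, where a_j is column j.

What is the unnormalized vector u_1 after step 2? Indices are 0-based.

u_1 = (144/41, 56/41, 102/41)

Step 1: u_0 = a_0 = (4, -3, -4).
Step 2: u_1 = a_1 − (5/41)·u_0 = (144/41, 56/41, 102/41).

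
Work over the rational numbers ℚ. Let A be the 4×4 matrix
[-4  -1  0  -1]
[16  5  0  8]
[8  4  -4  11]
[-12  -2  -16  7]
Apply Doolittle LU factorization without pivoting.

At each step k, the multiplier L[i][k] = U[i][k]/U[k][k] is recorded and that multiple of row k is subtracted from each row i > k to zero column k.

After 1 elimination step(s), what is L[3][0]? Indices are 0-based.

L[3][0] = 3

Step 1: pivot at (0,0) is -4.
  row1 ← row1 − (-4)·row0  ⇒  L[1][0]=-4, U row1=(0, 1, 0, 4)
  row2 ← row2 − (-2)·row0  ⇒  L[2][0]=-2, U row2=(0, 2, -4, 9)
  row3 ← row3 − (3)·row0  ⇒  L[3][0]=3, U row3=(0, 1, -16, 10)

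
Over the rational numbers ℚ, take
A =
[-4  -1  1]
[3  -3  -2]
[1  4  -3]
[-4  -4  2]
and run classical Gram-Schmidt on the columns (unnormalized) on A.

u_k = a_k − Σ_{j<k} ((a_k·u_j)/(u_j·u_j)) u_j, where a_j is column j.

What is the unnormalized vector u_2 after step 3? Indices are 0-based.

u_2 = (-52/57, -4/3, -100/57, -10/19)

Step 1: u_0 = a_0 = (-4, 3, 1, -4).
Step 2: u_1 = a_1 − (5/14)·u_0 = (3/7, -57/14, 51/14, -18/7).
Step 3: u_2 = a_2 − (-1/2)·u_0 − (-35/171)·u_1 = (-52/57, -4/3, -100/57, -10/19).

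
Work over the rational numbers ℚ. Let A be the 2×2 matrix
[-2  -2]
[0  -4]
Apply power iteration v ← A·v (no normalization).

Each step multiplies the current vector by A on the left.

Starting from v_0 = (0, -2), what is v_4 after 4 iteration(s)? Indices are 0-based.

v_4 = (-480, -512)

v_0 = (0, -2).
v_1 = A·v_0 = (4, 8).
v_2 = A·v_1 = (-24, -32).
v_3 = A·v_2 = (112, 128).
v_4 = A·v_3 = (-480, -512).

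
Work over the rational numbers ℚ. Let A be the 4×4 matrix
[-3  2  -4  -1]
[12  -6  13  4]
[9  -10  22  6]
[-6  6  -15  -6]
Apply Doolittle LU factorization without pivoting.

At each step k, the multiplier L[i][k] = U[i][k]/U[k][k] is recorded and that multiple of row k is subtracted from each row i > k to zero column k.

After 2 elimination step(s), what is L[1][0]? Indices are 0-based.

Step 1: pivot at (0,0) is -3.
  row1 ← row1 − (-4)·row0  ⇒  L[1][0]=-4, U row1=(0, 2, -3, 0)
  row2 ← row2 − (-3)·row0  ⇒  L[2][0]=-3, U row2=(0, -4, 10, 3)
  row3 ← row3 − (2)·row0  ⇒  L[3][0]=2, U row3=(0, 2, -7, -4)
Step 2: pivot at (1,1) is 2.
  row2 ← row2 − (-2)·row1  ⇒  L[2][1]=-2, U row2=(0, 0, 4, 3)
  row3 ← row3 − (1)·row1  ⇒  L[3][1]=1, U row3=(0, 0, -4, -4)

L[1][0] = -4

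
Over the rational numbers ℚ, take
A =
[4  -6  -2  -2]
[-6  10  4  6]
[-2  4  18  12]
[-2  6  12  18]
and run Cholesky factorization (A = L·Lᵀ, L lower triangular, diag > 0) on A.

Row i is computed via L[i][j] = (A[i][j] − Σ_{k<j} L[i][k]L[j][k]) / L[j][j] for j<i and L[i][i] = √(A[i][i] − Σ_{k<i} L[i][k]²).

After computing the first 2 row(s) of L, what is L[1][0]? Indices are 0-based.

Step 1: L[0][0] = √(4) = 2.
  L[1][0] = (-6) / L[0][0] = -3.
Step 2: L[1][1] = √(1) = 1.

L[1][0] = -3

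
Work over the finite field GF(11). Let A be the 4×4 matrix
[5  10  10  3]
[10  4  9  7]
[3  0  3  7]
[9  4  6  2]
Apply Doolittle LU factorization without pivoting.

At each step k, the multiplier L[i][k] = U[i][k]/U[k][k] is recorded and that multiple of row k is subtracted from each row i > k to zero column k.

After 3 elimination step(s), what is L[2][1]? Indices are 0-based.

L[2][1] = 10

k=0: U[0][0]=5
  eliminate (1,0): mult=2, new row 1: (0, 6, 0, 1); set L[1][0]=2
  eliminate (2,0): mult=5, new row 2: (0, 5, 8, 3); set L[2][0]=5
  eliminate (3,0): mult=4, new row 3: (0, 8, 10, 1); set L[3][0]=4
k=1: U[1][1]=6
  eliminate (2,1): mult=10, new row 2: (0, 0, 8, 4); set L[2][1]=10
  eliminate (3,1): mult=5, new row 3: (0, 0, 10, 7); set L[3][1]=5
k=2: U[2][2]=8
  eliminate (3,2): mult=4, new row 3: (0, 0, 0, 2); set L[3][2]=4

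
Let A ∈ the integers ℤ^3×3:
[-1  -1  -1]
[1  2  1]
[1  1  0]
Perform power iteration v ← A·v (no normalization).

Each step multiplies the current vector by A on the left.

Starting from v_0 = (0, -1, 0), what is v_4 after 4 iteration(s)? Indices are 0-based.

v_0 = (0, -1, 0).
v_1 = A·v_0 = (1, -2, -1).
v_2 = A·v_1 = (2, -4, -1).
v_3 = A·v_2 = (3, -7, -2).
v_4 = A·v_3 = (6, -13, -4).

v_4 = (6, -13, -4)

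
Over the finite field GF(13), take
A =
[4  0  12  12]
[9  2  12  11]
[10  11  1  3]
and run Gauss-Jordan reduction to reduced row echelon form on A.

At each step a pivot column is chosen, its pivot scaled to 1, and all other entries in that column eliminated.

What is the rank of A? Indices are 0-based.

step 1: normalize row 0 (÷4) = (1, 0, 3, 3)
  row 1: subtract 9×row0 = (0, 2, 11, 10)
  row 2: subtract 10×row0 = (0, 11, 10, 12)
step 2: normalize row 1 (÷2) = (0, 1, 12, 5)
  row 2: subtract 11×row1 = (0, 0, 8, 9)
step 3: normalize row 2 (÷8) = (0, 0, 1, 6)
  row 0: subtract 3×row2 = (1, 0, 0, 11)
  row 1: subtract 12×row2 = (0, 1, 0, 11)

rank = 3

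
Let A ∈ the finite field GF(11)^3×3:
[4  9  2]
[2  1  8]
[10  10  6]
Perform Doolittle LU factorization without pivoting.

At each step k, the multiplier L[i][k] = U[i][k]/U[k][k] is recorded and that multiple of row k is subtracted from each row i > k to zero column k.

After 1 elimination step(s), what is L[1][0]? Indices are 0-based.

k=0: U[0][0]=4
  eliminate (1,0): mult=6, new row 1: (0, 2, 7); set L[1][0]=6
  eliminate (2,0): mult=8, new row 2: (0, 4, 1); set L[2][0]=8

L[1][0] = 6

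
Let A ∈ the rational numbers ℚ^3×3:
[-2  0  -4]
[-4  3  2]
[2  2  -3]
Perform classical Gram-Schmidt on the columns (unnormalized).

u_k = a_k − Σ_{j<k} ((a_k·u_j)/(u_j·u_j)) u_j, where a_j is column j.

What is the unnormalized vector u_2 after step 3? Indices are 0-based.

Step 1: u_0 = a_0 = (-2, -4, 2).
Step 2: u_1 = a_1 − (-1/3)·u_0 = (-2/3, 5/3, 8/3).
Step 3: u_2 = a_2 − (-1/4)·u_0 − (-6/31)·u_1 = (-287/62, 41/31, -123/62).

u_2 = (-287/62, 41/31, -123/62)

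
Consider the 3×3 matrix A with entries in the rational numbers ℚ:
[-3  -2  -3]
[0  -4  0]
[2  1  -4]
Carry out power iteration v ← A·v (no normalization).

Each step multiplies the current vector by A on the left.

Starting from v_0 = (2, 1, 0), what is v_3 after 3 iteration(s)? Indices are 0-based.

v_0 = (2, 1, 0).
v_1 = A·v_0 = (-8, -4, 5).
v_2 = A·v_1 = (17, 16, -40).
v_3 = A·v_2 = (37, -64, 210).

v_3 = (37, -64, 210)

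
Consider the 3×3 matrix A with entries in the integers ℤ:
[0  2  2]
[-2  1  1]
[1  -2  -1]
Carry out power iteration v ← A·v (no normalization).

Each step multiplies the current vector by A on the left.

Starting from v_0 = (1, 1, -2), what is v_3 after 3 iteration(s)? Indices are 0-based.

v_0 = (1, 1, -2).
v_1 = A·v_0 = (-2, -3, 1).
v_2 = A·v_1 = (-4, 2, 3).
v_3 = A·v_2 = (10, 13, -11).

v_3 = (10, 13, -11)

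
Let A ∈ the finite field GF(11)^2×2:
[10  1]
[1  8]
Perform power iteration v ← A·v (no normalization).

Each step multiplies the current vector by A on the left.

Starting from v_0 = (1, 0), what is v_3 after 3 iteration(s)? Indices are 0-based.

v_0 = (1, 0).
v_1 = A·v_0 = (10, 1).
v_2 = A·v_1 = (2, 7).
v_3 = A·v_2 = (5, 3).

v_3 = (5, 3)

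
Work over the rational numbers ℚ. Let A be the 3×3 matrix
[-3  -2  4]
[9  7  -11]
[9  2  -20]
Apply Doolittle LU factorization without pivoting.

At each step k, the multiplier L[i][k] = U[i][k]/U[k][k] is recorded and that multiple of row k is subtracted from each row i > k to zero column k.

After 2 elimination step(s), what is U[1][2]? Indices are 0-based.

U[1][2] = 1

[col 0] pivot -3
  R1 -= -3*R0 → (0, 1, 1)  (L[1][0] := -3)
  R2 -= -3*R0 → (0, -4, -8)  (L[2][0] := -3)
[col 1] pivot 1
  R2 -= -4*R1 → (0, 0, -4)  (L[2][1] := -4)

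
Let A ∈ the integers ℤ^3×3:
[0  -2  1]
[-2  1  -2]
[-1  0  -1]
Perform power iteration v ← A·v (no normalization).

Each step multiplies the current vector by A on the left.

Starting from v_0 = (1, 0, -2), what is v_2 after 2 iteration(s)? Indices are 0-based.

v_0 = (1, 0, -2).
v_1 = A·v_0 = (-2, 2, 1).
v_2 = A·v_1 = (-3, 4, 1).

v_2 = (-3, 4, 1)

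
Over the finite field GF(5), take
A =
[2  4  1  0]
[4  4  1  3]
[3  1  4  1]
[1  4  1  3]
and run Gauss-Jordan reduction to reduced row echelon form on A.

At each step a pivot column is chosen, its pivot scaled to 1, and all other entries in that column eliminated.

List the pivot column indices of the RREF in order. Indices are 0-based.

pivot(0,0)=2: scale R0 → (1, 2, 3, 0)
  clear (1,0): R1 −= (4)R0 → (0, 1, 4, 3)
  clear (2,0): R2 −= (3)R0 → (0, 0, 0, 1)
  clear (3,0): R3 −= (1)R0 → (0, 2, 3, 3)
pivot(1,1)=1: scale R1 → (0, 1, 4, 3)
  clear (0,1): R0 −= (2)R1 → (1, 0, 0, 4)
  clear (3,1): R3 −= (2)R1 → (0, 0, 0, 2)
col 2: no nonzero at/below row 2; advance.
pivot(2,3)=1: scale R2 → (0, 0, 0, 1)
  clear (0,3): R0 −= (4)R2 → (1, 0, 0, 0)
  clear (1,3): R1 −= (3)R2 → (0, 1, 4, 0)
  clear (3,3): R3 −= (2)R2 → (0, 0, 0, 0)

pivot columns: 0, 1, 3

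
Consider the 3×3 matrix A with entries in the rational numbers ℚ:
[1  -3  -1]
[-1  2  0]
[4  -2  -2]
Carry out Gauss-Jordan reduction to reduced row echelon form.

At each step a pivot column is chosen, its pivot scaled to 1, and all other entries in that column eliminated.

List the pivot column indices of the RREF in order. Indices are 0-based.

step 1: normalize row 0 (÷1) = (1, -3, -1)
  row 1: subtract -1×row0 = (0, -1, -1)
  row 2: subtract 4×row0 = (0, 10, 2)
step 2: normalize row 1 (÷-1) = (0, 1, 1)
  row 0: subtract -3×row1 = (1, 0, 2)
  row 2: subtract 10×row1 = (0, 0, -8)
step 3: normalize row 2 (÷-8) = (0, 0, 1)
  row 0: subtract 2×row2 = (1, 0, 0)
  row 1: subtract 1×row2 = (0, 1, 0)

pivot columns: 0, 1, 2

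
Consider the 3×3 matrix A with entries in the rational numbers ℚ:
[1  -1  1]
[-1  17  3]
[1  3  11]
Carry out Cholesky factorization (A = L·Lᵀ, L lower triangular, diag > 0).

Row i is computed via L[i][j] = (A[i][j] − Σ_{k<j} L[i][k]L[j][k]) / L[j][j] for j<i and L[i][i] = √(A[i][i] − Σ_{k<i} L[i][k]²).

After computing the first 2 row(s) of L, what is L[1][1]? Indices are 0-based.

Step 1: L[0][0] = √(1) = 1.
  L[1][0] = (-1) / L[0][0] = -1.
Step 2: L[1][1] = √(16) = 4.

L[1][1] = 4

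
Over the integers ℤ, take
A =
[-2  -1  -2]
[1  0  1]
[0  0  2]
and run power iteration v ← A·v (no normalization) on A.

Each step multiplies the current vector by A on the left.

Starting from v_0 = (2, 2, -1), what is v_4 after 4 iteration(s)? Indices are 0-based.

v_0 = (2, 2, -1).
v_1 = A·v_0 = (-4, 1, -2).
v_2 = A·v_1 = (11, -6, -4).
v_3 = A·v_2 = (-8, 7, -8).
v_4 = A·v_3 = (25, -16, -16).

v_4 = (25, -16, -16)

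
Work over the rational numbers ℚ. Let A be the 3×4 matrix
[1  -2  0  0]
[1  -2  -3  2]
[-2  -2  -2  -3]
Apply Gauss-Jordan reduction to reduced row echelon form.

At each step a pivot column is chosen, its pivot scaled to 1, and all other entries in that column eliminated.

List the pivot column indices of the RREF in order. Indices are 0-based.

[1] R0 /= 1  ⇒  (1, -2, 0, 0)
     R1 -= 1·R0  ⇒  (0, 0, -3, 2)
     R2 -= -2·R0  ⇒  (0, -6, -2, -3)
[2] R1 <-> R2
[2] R1 /= -6  ⇒  (0, 1, 1/3, 1/2)
     R0 -= -2·R1  ⇒  (1, 0, 2/3, 1)
[3] R2 /= -3  ⇒  (0, 0, 1, -2/3)
     R0 -= 2/3·R2  ⇒  (1, 0, 0, 13/9)
     R1 -= 1/3·R2  ⇒  (0, 1, 0, 13/18)

pivot columns: 0, 1, 2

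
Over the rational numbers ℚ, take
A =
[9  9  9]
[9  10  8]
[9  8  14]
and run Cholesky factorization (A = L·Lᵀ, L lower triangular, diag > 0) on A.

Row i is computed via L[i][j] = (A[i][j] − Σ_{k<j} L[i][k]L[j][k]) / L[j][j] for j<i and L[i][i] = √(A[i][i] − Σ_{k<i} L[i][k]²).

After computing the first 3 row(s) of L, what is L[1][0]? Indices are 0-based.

L[1][0] = 3

Step 1: L[0][0] = √(9) = 3.
  L[1][0] = (9) / L[0][0] = 3.
Step 2: L[1][1] = √(1) = 1.
  L[2][0] = (9) / L[0][0] = 3.
  L[2][1] = (-1) / L[1][1] = -1.
Step 3: L[2][2] = √(4) = 2.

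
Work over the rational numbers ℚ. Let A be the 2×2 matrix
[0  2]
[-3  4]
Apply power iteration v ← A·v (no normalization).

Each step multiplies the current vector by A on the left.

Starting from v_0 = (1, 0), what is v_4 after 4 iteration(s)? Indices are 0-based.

v_4 = (-60, -48)

v_0 = (1, 0).
v_1 = A·v_0 = (0, -3).
v_2 = A·v_1 = (-6, -12).
v_3 = A·v_2 = (-24, -30).
v_4 = A·v_3 = (-60, -48).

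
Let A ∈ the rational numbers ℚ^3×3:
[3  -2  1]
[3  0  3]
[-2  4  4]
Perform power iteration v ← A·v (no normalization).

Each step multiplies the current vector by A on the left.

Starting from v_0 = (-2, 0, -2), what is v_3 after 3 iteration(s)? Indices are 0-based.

v_3 = (12, -156, -328)

v_0 = (-2, 0, -2).
v_1 = A·v_0 = (-8, -12, -4).
v_2 = A·v_1 = (-4, -36, -48).
v_3 = A·v_2 = (12, -156, -328).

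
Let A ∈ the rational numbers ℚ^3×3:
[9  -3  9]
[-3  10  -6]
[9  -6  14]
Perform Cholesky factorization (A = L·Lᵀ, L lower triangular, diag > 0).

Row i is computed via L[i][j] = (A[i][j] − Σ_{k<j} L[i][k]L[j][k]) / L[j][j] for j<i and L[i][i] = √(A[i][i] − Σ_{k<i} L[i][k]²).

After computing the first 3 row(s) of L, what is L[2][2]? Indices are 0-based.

L[2][2] = 2

Step 1: L[0][0] = √(9) = 3.
  L[1][0] = (-3) / L[0][0] = -1.
Step 2: L[1][1] = √(9) = 3.
  L[2][0] = (9) / L[0][0] = 3.
  L[2][1] = (-3) / L[1][1] = -1.
Step 3: L[2][2] = √(4) = 2.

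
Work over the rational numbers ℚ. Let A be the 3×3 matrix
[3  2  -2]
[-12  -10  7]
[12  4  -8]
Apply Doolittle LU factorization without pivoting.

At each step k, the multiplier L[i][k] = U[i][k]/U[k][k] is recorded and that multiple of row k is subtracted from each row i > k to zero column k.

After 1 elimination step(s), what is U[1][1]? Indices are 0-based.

Step 1: pivot at (0,0) is 3.
  row1 ← row1 − (-4)·row0  ⇒  L[1][0]=-4, U row1=(0, -2, -1)
  row2 ← row2 − (4)·row0  ⇒  L[2][0]=4, U row2=(0, -4, 0)

U[1][1] = -2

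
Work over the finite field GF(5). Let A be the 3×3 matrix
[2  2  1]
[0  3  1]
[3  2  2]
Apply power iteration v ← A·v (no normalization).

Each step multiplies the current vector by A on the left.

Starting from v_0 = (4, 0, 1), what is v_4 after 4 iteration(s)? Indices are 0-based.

v_0 = (4, 0, 1).
v_1 = A·v_0 = (4, 1, 4).
v_2 = A·v_1 = (4, 2, 2).
v_3 = A·v_2 = (4, 3, 0).
v_4 = A·v_3 = (4, 4, 3).

v_4 = (4, 4, 3)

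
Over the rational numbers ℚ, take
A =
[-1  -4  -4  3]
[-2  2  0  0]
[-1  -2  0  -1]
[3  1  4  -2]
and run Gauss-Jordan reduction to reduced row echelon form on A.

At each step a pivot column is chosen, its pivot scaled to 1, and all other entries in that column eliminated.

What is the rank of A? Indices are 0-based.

step 1: normalize row 0 (÷-1) = (1, 4, 4, -3)
  row 1: subtract -2×row0 = (0, 10, 8, -6)
  row 2: subtract -1×row0 = (0, 2, 4, -4)
  row 3: subtract 3×row0 = (0, -11, -8, 7)
step 2: normalize row 1 (÷10) = (0, 1, 4/5, -3/5)
  row 0: subtract 4×row1 = (1, 0, 4/5, -3/5)
  row 2: subtract 2×row1 = (0, 0, 12/5, -14/5)
  row 3: subtract -11×row1 = (0, 0, 4/5, 2/5)
step 3: normalize row 2 (÷12/5) = (0, 0, 1, -7/6)
  row 0: subtract 4/5×row2 = (1, 0, 0, 1/3)
  row 1: subtract 4/5×row2 = (0, 1, 0, 1/3)
  row 3: subtract 4/5×row2 = (0, 0, 0, 4/3)
step 4: normalize row 3 (÷4/3) = (0, 0, 0, 1)
  row 0: subtract 1/3×row3 = (1, 0, 0, 0)
  row 1: subtract 1/3×row3 = (0, 1, 0, 0)
  row 2: subtract -7/6×row3 = (0, 0, 1, 0)

rank = 4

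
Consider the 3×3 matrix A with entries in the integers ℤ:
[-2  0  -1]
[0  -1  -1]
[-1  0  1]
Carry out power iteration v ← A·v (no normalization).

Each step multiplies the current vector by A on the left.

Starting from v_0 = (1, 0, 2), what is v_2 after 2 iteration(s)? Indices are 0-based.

v_2 = (7, 1, 5)

v_0 = (1, 0, 2).
v_1 = A·v_0 = (-4, -2, 1).
v_2 = A·v_1 = (7, 1, 5).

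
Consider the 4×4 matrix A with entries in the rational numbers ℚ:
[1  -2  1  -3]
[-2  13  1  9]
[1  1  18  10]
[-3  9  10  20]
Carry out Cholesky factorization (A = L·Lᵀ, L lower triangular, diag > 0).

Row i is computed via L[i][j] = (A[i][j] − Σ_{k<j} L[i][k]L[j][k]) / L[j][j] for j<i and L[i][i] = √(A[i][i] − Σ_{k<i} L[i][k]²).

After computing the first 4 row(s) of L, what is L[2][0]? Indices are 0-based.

L[2][0] = 1

Step 1: L[0][0] = √(1) = 1.
  L[1][0] = (-2) / L[0][0] = -2.
Step 2: L[1][1] = √(9) = 3.
  L[2][0] = (1) / L[0][0] = 1.
  L[2][1] = (3) / L[1][1] = 1.
Step 3: L[2][2] = √(16) = 4.
  L[3][0] = (-3) / L[0][0] = -3.
  L[3][1] = (3) / L[1][1] = 1.
  L[3][2] = (12) / L[2][2] = 3.
Step 4: L[3][3] = √(1) = 1.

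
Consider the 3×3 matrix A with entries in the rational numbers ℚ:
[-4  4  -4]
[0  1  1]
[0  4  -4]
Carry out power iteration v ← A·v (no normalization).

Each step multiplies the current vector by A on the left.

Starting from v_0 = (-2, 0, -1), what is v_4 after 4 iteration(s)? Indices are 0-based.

v_0 = (-2, 0, -1).
v_1 = A·v_0 = (12, -1, 4).
v_2 = A·v_1 = (-68, 3, -20).
v_3 = A·v_2 = (364, -17, 92).
v_4 = A·v_3 = (-1892, 75, -436).

v_4 = (-1892, 75, -436)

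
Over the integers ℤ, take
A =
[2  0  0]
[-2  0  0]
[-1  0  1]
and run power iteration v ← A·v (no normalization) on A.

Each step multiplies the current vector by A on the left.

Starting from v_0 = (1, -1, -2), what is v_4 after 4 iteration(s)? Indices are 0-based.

v_0 = (1, -1, -2).
v_1 = A·v_0 = (2, -2, -3).
v_2 = A·v_1 = (4, -4, -5).
v_3 = A·v_2 = (8, -8, -9).
v_4 = A·v_3 = (16, -16, -17).

v_4 = (16, -16, -17)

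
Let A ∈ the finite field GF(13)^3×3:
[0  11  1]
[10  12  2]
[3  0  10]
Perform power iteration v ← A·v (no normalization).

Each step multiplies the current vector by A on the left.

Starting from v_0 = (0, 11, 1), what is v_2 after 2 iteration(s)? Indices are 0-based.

v_2 = (2, 1, 11)

v_0 = (0, 11, 1).
v_1 = A·v_0 = (5, 4, 10).
v_2 = A·v_1 = (2, 1, 11).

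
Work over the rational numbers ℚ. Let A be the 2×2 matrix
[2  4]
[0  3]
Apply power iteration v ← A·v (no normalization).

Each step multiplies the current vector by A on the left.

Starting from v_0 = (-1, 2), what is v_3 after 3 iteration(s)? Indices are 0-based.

v_0 = (-1, 2).
v_1 = A·v_0 = (6, 6).
v_2 = A·v_1 = (36, 18).
v_3 = A·v_2 = (144, 54).

v_3 = (144, 54)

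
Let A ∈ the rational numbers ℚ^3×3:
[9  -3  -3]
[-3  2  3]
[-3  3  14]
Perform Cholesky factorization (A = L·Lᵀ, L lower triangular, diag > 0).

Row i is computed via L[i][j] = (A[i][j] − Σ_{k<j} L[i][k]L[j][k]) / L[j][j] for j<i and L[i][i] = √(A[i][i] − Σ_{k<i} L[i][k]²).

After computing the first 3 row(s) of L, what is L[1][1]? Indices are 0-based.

L[1][1] = 1

Step 1: L[0][0] = √(9) = 3.
  L[1][0] = (-3) / L[0][0] = -1.
Step 2: L[1][1] = √(1) = 1.
  L[2][0] = (-3) / L[0][0] = -1.
  L[2][1] = (2) / L[1][1] = 2.
Step 3: L[2][2] = √(9) = 3.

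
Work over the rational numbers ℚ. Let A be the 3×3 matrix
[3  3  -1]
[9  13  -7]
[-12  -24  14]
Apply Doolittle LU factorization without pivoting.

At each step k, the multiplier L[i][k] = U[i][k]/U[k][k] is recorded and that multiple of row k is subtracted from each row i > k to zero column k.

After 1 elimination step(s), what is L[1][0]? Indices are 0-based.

L[1][0] = 3

[col 0] pivot 3
  R1 -= 3*R0 → (0, 4, -4)  (L[1][0] := 3)
  R2 -= -4*R0 → (0, -12, 10)  (L[2][0] := -4)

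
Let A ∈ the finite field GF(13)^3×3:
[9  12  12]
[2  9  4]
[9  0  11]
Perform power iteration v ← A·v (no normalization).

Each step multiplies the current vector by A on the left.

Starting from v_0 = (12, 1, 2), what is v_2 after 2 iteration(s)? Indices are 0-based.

v_2 = (7, 7, 9)

v_0 = (12, 1, 2).
v_1 = A·v_0 = (1, 2, 0).
v_2 = A·v_1 = (7, 7, 9).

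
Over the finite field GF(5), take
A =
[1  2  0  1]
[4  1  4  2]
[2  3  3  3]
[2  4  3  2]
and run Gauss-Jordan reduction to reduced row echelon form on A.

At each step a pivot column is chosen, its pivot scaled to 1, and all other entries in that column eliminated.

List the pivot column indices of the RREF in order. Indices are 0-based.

step 1: normalize row 0 (÷1) = (1, 2, 0, 1)
  row 1: subtract 4×row0 = (0, 3, 4, 3)
  row 2: subtract 2×row0 = (0, 4, 3, 1)
  row 3: subtract 2×row0 = (0, 0, 3, 0)
step 2: normalize row 1 (÷3) = (0, 1, 3, 1)
  row 0: subtract 2×row1 = (1, 0, 4, 4)
  row 2: subtract 4×row1 = (0, 0, 1, 2)
step 3: normalize row 2 (÷1) = (0, 0, 1, 2)
  row 0: subtract 4×row2 = (1, 0, 0, 1)
  row 1: subtract 3×row2 = (0, 1, 0, 0)
  row 3: subtract 3×row2 = (0, 0, 0, 4)
step 4: normalize row 3 (÷4) = (0, 0, 0, 1)
  row 0: subtract 1×row3 = (1, 0, 0, 0)
  row 2: subtract 2×row3 = (0, 0, 1, 0)

pivot columns: 0, 1, 2, 3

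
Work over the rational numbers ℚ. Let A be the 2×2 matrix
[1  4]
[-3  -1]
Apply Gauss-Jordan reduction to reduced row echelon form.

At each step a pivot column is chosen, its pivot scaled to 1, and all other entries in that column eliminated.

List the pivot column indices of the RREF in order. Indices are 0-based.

[1] R0 /= 1  ⇒  (1, 4)
     R1 -= -3·R0  ⇒  (0, 11)
[2] R1 /= 11  ⇒  (0, 1)
     R0 -= 4·R1  ⇒  (1, 0)

pivot columns: 0, 1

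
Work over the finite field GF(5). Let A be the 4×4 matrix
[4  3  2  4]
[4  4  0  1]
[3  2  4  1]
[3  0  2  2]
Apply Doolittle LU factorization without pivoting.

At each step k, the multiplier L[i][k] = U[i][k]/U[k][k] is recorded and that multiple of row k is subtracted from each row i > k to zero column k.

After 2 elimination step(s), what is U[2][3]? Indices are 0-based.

U[2][3] = 1

Step 1: pivot at (0,0) is 4.
  row1 ← row1 − (1)·row0  ⇒  L[1][0]=1, U row1=(0, 1, 3, 2)
  row2 ← row2 − (2)·row0  ⇒  L[2][0]=2, U row2=(0, 1, 0, 3)
  row3 ← row3 − (2)·row0  ⇒  L[3][0]=2, U row3=(0, 4, 3, 4)
Step 2: pivot at (1,1) is 1.
  row2 ← row2 − (1)·row1  ⇒  L[2][1]=1, U row2=(0, 0, 2, 1)
  row3 ← row3 − (4)·row1  ⇒  L[3][1]=4, U row3=(0, 0, 1, 1)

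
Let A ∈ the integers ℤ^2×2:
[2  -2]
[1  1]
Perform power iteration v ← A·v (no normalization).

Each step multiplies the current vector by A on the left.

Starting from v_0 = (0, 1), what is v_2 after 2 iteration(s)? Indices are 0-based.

v_2 = (-6, -1)

v_0 = (0, 1).
v_1 = A·v_0 = (-2, 1).
v_2 = A·v_1 = (-6, -1).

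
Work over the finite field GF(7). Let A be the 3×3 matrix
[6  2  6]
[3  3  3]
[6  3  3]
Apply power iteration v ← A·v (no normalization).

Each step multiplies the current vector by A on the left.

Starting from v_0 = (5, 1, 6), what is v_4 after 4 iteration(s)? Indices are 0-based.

v_0 = (5, 1, 6).
v_1 = A·v_0 = (5, 1, 2).
v_2 = A·v_1 = (2, 3, 4).
v_3 = A·v_2 = (0, 6, 5).
v_4 = A·v_3 = (0, 5, 5).

v_4 = (0, 5, 5)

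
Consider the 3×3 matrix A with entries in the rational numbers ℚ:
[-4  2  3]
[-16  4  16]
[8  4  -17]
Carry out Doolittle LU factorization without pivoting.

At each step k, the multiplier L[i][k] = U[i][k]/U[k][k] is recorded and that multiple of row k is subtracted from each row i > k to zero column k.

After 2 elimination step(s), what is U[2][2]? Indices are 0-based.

U[2][2] = -3

Step 1: pivot at (0,0) is -4.
  row1 ← row1 − (4)·row0  ⇒  L[1][0]=4, U row1=(0, -4, 4)
  row2 ← row2 − (-2)·row0  ⇒  L[2][0]=-2, U row2=(0, 8, -11)
Step 2: pivot at (1,1) is -4.
  row2 ← row2 − (-2)·row1  ⇒  L[2][1]=-2, U row2=(0, 0, -3)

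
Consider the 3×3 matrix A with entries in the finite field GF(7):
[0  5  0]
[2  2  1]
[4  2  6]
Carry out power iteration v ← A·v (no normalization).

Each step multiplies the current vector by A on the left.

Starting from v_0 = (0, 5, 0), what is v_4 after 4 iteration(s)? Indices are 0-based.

v_4 = (2, 5, 4)

v_0 = (0, 5, 0).
v_1 = A·v_0 = (4, 3, 3).
v_2 = A·v_1 = (1, 3, 5).
v_3 = A·v_2 = (1, 6, 5).
v_4 = A·v_3 = (2, 5, 4).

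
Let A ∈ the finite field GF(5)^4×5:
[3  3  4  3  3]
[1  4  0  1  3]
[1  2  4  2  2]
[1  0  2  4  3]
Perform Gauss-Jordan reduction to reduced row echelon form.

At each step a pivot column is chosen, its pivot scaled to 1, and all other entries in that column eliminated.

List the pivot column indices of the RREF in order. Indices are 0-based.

pivot columns: 0, 1, 2, 3

[1] R0 /= 3  ⇒  (1, 1, 3, 1, 1)
     R1 -= 1·R0  ⇒  (0, 3, 2, 0, 2)
     R2 -= 1·R0  ⇒  (0, 1, 1, 1, 1)
     R3 -= 1·R0  ⇒  (0, 4, 4, 3, 2)
[2] R1 /= 3  ⇒  (0, 1, 4, 0, 4)
     R0 -= 1·R1  ⇒  (1, 0, 4, 1, 2)
     R2 -= 1·R1  ⇒  (0, 0, 2, 1, 2)
     R3 -= 4·R1  ⇒  (0, 0, 3, 3, 1)
[3] R2 /= 2  ⇒  (0, 0, 1, 3, 1)
     R0 -= 4·R2  ⇒  (1, 0, 0, 4, 3)
     R1 -= 4·R2  ⇒  (0, 1, 0, 3, 0)
     R3 -= 3·R2  ⇒  (0, 0, 0, 4, 3)
[4] R3 /= 4  ⇒  (0, 0, 0, 1, 2)
     R0 -= 4·R3  ⇒  (1, 0, 0, 0, 0)
     R1 -= 3·R3  ⇒  (0, 1, 0, 0, 4)
     R2 -= 3·R3  ⇒  (0, 0, 1, 0, 0)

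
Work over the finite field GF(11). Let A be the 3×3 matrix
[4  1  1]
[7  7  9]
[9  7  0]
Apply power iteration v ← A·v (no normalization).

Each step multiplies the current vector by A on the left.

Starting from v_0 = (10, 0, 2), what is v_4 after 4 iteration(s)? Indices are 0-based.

v_4 = (9, 6, 10)

v_0 = (10, 0, 2).
v_1 = A·v_0 = (9, 0, 2).
v_2 = A·v_1 = (5, 4, 4).
v_3 = A·v_2 = (6, 0, 7).
v_4 = A·v_3 = (9, 6, 10).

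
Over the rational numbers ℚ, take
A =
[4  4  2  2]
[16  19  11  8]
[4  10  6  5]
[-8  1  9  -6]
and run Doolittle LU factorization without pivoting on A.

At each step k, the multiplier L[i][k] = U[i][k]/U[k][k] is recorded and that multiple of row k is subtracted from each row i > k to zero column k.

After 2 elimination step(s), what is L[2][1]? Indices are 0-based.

k=0: U[0][0]=4
  eliminate (1,0): mult=4, new row 1: (0, 3, 3, 0); set L[1][0]=4
  eliminate (2,0): mult=1, new row 2: (0, 6, 4, 3); set L[2][0]=1
  eliminate (3,0): mult=-2, new row 3: (0, 9, 13, -2); set L[3][0]=-2
k=1: U[1][1]=3
  eliminate (2,1): mult=2, new row 2: (0, 0, -2, 3); set L[2][1]=2
  eliminate (3,1): mult=3, new row 3: (0, 0, 4, -2); set L[3][1]=3

L[2][1] = 2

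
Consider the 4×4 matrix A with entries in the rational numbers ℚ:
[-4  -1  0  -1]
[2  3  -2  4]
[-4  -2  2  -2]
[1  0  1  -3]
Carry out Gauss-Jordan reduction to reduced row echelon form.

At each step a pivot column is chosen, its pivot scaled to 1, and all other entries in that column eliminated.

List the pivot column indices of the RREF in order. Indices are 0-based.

pivot columns: 0, 1, 2, 3

pivot(0,0)=-4: scale R0 → (1, 1/4, 0, 1/4)
  clear (1,0): R1 −= (2)R0 → (0, 5/2, -2, 7/2)
  clear (2,0): R2 −= (-4)R0 → (0, -1, 2, -1)
  clear (3,0): R3 −= (1)R0 → (0, -1/4, 1, -13/4)
pivot(1,1)=5/2: scale R1 → (0, 1, -4/5, 7/5)
  clear (0,1): R0 −= (1/4)R1 → (1, 0, 1/5, -1/10)
  clear (2,1): R2 −= (-1)R1 → (0, 0, 6/5, 2/5)
  clear (3,1): R3 −= (-1/4)R1 → (0, 0, 4/5, -29/10)
pivot(2,2)=6/5: scale R2 → (0, 0, 1, 1/3)
  clear (0,2): R0 −= (1/5)R2 → (1, 0, 0, -1/6)
  clear (1,2): R1 −= (-4/5)R2 → (0, 1, 0, 5/3)
  clear (3,2): R3 −= (4/5)R2 → (0, 0, 0, -19/6)
pivot(3,3)=-19/6: scale R3 → (0, 0, 0, 1)
  clear (0,3): R0 −= (-1/6)R3 → (1, 0, 0, 0)
  clear (1,3): R1 −= (5/3)R3 → (0, 1, 0, 0)
  clear (2,3): R2 −= (1/3)R3 → (0, 0, 1, 0)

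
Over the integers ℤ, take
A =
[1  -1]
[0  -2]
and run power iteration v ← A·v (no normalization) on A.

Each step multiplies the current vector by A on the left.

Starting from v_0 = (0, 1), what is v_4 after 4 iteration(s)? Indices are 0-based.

v_4 = (5, 16)

v_0 = (0, 1).
v_1 = A·v_0 = (-1, -2).
v_2 = A·v_1 = (1, 4).
v_3 = A·v_2 = (-3, -8).
v_4 = A·v_3 = (5, 16).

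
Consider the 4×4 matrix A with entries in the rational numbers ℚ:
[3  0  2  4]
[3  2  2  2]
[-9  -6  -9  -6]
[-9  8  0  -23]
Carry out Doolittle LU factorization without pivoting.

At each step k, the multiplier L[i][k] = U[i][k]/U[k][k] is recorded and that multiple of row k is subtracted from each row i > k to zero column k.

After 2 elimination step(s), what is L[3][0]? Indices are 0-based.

[col 0] pivot 3
  R1 -= 1*R0 → (0, 2, 0, -2)  (L[1][0] := 1)
  R2 -= -3*R0 → (0, -6, -3, 6)  (L[2][0] := -3)
  R3 -= -3*R0 → (0, 8, 6, -11)  (L[3][0] := -3)
[col 1] pivot 2
  R2 -= -3*R1 → (0, 0, -3, 0)  (L[2][1] := -3)
  R3 -= 4*R1 → (0, 0, 6, -3)  (L[3][1] := 4)

L[3][0] = -3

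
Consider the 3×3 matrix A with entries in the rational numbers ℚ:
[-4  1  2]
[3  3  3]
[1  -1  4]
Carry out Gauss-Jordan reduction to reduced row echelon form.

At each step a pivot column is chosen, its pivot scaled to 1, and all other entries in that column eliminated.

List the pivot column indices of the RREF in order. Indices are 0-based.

pivot columns: 0, 1, 2

[1] R0 /= -4  ⇒  (1, -1/4, -1/2)
     R1 -= 3·R0  ⇒  (0, 15/4, 9/2)
     R2 -= 1·R0  ⇒  (0, -3/4, 9/2)
[2] R1 /= 15/4  ⇒  (0, 1, 6/5)
     R0 -= -1/4·R1  ⇒  (1, 0, -1/5)
     R2 -= -3/4·R1  ⇒  (0, 0, 27/5)
[3] R2 /= 27/5  ⇒  (0, 0, 1)
     R0 -= -1/5·R2  ⇒  (1, 0, 0)
     R1 -= 6/5·R2  ⇒  (0, 1, 0)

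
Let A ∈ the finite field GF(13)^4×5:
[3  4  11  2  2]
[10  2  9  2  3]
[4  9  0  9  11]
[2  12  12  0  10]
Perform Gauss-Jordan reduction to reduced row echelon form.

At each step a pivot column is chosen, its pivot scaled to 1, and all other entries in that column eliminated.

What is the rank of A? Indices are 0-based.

rank = 4

pivot(0,0)=3: scale R0 → (1, 10, 8, 5, 5)
  clear (1,0): R1 −= (10)R0 → (0, 6, 7, 4, 5)
  clear (2,0): R2 −= (4)R0 → (0, 8, 7, 2, 4)
  clear (3,0): R3 −= (2)R0 → (0, 5, 9, 3, 0)
pivot(1,1)=6: scale R1 → (0, 1, 12, 5, 3)
  clear (0,1): R0 −= (10)R1 → (1, 0, 5, 7, 1)
  clear (2,1): R2 −= (8)R1 → (0, 0, 2, 1, 6)
  clear (3,1): R3 −= (5)R1 → (0, 0, 1, 4, 11)
pivot(2,2)=2: scale R2 → (0, 0, 1, 7, 3)
  clear (0,2): R0 −= (5)R2 → (1, 0, 0, 11, 12)
  clear (1,2): R1 −= (12)R2 → (0, 1, 0, 12, 6)
  clear (3,2): R3 −= (1)R2 → (0, 0, 0, 10, 8)
pivot(3,3)=10: scale R3 → (0, 0, 0, 1, 6)
  clear (0,3): R0 −= (11)R3 → (1, 0, 0, 0, 11)
  clear (1,3): R1 −= (12)R3 → (0, 1, 0, 0, 12)
  clear (2,3): R2 −= (7)R3 → (0, 0, 1, 0, 0)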